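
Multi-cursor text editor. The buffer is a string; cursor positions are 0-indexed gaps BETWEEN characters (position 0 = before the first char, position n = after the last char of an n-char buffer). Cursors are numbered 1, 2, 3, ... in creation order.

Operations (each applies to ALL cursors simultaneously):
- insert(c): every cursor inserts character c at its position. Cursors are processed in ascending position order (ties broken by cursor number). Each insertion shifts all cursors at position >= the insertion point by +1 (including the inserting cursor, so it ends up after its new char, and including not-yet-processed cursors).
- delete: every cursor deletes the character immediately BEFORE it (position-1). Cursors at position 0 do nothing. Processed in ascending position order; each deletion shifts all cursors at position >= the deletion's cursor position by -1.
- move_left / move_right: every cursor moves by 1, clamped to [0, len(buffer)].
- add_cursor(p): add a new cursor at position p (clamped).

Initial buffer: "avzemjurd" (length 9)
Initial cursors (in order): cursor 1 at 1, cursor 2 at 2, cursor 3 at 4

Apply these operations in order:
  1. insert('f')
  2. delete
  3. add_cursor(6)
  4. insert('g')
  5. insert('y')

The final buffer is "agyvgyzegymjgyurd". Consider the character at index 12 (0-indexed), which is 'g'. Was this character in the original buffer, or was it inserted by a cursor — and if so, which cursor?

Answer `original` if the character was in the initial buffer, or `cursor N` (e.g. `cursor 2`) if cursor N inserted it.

After op 1 (insert('f')): buffer="afvfzefmjurd" (len 12), cursors c1@2 c2@4 c3@7, authorship .1.2..3.....
After op 2 (delete): buffer="avzemjurd" (len 9), cursors c1@1 c2@2 c3@4, authorship .........
After op 3 (add_cursor(6)): buffer="avzemjurd" (len 9), cursors c1@1 c2@2 c3@4 c4@6, authorship .........
After op 4 (insert('g')): buffer="agvgzegmjgurd" (len 13), cursors c1@2 c2@4 c3@7 c4@10, authorship .1.2..3..4...
After op 5 (insert('y')): buffer="agyvgyzegymjgyurd" (len 17), cursors c1@3 c2@6 c3@10 c4@14, authorship .11.22..33..44...
Authorship (.=original, N=cursor N): . 1 1 . 2 2 . . 3 3 . . 4 4 . . .
Index 12: author = 4

Answer: cursor 4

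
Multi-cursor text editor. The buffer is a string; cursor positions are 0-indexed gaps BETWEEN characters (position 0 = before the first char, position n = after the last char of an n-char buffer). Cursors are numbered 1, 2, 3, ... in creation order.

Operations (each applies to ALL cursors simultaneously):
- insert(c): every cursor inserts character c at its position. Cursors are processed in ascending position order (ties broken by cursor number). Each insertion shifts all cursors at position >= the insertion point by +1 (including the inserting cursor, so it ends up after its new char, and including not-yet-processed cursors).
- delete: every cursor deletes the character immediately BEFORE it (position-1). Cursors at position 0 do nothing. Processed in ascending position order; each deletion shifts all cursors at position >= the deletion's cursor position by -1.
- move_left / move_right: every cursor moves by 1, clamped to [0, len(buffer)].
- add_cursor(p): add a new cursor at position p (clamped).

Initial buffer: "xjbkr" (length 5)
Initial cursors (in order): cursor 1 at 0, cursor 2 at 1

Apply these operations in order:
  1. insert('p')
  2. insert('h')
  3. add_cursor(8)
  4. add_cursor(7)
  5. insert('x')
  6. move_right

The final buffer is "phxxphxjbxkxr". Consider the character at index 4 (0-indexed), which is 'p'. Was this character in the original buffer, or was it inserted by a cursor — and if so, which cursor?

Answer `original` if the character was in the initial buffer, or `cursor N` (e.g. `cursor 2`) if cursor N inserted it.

After op 1 (insert('p')): buffer="pxpjbkr" (len 7), cursors c1@1 c2@3, authorship 1.2....
After op 2 (insert('h')): buffer="phxphjbkr" (len 9), cursors c1@2 c2@5, authorship 11.22....
After op 3 (add_cursor(8)): buffer="phxphjbkr" (len 9), cursors c1@2 c2@5 c3@8, authorship 11.22....
After op 4 (add_cursor(7)): buffer="phxphjbkr" (len 9), cursors c1@2 c2@5 c4@7 c3@8, authorship 11.22....
After op 5 (insert('x')): buffer="phxxphxjbxkxr" (len 13), cursors c1@3 c2@7 c4@10 c3@12, authorship 111.222..4.3.
After op 6 (move_right): buffer="phxxphxjbxkxr" (len 13), cursors c1@4 c2@8 c4@11 c3@13, authorship 111.222..4.3.
Authorship (.=original, N=cursor N): 1 1 1 . 2 2 2 . . 4 . 3 .
Index 4: author = 2

Answer: cursor 2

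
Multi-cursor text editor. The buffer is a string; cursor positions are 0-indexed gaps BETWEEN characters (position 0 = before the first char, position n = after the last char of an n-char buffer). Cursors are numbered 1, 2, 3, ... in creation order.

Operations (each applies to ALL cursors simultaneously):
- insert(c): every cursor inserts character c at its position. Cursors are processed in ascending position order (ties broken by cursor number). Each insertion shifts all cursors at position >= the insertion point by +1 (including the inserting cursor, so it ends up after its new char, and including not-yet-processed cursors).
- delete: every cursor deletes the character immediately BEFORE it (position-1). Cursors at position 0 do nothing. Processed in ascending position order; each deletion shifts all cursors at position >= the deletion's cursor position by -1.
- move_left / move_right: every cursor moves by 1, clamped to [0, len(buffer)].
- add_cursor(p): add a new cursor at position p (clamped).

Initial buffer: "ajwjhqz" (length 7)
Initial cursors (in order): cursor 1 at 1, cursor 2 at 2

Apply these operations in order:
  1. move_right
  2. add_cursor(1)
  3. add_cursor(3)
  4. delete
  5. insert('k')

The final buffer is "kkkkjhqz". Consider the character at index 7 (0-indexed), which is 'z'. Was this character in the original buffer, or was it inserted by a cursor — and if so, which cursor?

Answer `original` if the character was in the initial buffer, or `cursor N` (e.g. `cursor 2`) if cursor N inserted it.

Answer: original

Derivation:
After op 1 (move_right): buffer="ajwjhqz" (len 7), cursors c1@2 c2@3, authorship .......
After op 2 (add_cursor(1)): buffer="ajwjhqz" (len 7), cursors c3@1 c1@2 c2@3, authorship .......
After op 3 (add_cursor(3)): buffer="ajwjhqz" (len 7), cursors c3@1 c1@2 c2@3 c4@3, authorship .......
After op 4 (delete): buffer="jhqz" (len 4), cursors c1@0 c2@0 c3@0 c4@0, authorship ....
After op 5 (insert('k')): buffer="kkkkjhqz" (len 8), cursors c1@4 c2@4 c3@4 c4@4, authorship 1234....
Authorship (.=original, N=cursor N): 1 2 3 4 . . . .
Index 7: author = original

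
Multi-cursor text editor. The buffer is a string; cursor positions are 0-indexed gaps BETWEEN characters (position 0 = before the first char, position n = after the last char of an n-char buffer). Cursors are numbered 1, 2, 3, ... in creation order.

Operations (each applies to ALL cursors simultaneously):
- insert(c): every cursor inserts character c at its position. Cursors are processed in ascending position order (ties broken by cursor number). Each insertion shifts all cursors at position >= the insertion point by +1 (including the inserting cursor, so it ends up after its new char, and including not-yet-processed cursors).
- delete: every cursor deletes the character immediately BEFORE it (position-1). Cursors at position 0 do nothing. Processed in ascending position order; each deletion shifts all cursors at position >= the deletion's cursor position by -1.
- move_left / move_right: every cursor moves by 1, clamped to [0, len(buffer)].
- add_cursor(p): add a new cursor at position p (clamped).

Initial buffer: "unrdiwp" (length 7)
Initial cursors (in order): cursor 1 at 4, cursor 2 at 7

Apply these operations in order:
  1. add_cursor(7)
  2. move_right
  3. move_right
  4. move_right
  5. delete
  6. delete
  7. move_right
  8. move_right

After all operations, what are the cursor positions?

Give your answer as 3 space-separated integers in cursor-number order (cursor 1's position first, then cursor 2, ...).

Answer: 1 1 1

Derivation:
After op 1 (add_cursor(7)): buffer="unrdiwp" (len 7), cursors c1@4 c2@7 c3@7, authorship .......
After op 2 (move_right): buffer="unrdiwp" (len 7), cursors c1@5 c2@7 c3@7, authorship .......
After op 3 (move_right): buffer="unrdiwp" (len 7), cursors c1@6 c2@7 c3@7, authorship .......
After op 4 (move_right): buffer="unrdiwp" (len 7), cursors c1@7 c2@7 c3@7, authorship .......
After op 5 (delete): buffer="unrd" (len 4), cursors c1@4 c2@4 c3@4, authorship ....
After op 6 (delete): buffer="u" (len 1), cursors c1@1 c2@1 c3@1, authorship .
After op 7 (move_right): buffer="u" (len 1), cursors c1@1 c2@1 c3@1, authorship .
After op 8 (move_right): buffer="u" (len 1), cursors c1@1 c2@1 c3@1, authorship .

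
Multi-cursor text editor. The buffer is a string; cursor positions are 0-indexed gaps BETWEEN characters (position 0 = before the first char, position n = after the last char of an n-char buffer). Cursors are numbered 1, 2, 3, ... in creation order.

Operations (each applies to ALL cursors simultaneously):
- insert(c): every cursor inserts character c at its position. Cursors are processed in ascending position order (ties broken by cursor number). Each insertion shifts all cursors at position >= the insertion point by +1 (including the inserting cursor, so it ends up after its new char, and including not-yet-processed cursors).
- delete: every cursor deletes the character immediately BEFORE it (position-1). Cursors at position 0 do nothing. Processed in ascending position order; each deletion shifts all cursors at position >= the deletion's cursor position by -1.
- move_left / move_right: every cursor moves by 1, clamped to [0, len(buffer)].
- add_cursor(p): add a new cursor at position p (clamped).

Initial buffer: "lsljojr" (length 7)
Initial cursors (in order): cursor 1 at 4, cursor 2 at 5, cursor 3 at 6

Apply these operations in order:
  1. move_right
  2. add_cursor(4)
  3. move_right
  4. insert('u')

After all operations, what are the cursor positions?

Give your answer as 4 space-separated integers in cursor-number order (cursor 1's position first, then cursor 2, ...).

Answer: 8 11 11 6

Derivation:
After op 1 (move_right): buffer="lsljojr" (len 7), cursors c1@5 c2@6 c3@7, authorship .......
After op 2 (add_cursor(4)): buffer="lsljojr" (len 7), cursors c4@4 c1@5 c2@6 c3@7, authorship .......
After op 3 (move_right): buffer="lsljojr" (len 7), cursors c4@5 c1@6 c2@7 c3@7, authorship .......
After op 4 (insert('u')): buffer="lsljoujuruu" (len 11), cursors c4@6 c1@8 c2@11 c3@11, authorship .....4.1.23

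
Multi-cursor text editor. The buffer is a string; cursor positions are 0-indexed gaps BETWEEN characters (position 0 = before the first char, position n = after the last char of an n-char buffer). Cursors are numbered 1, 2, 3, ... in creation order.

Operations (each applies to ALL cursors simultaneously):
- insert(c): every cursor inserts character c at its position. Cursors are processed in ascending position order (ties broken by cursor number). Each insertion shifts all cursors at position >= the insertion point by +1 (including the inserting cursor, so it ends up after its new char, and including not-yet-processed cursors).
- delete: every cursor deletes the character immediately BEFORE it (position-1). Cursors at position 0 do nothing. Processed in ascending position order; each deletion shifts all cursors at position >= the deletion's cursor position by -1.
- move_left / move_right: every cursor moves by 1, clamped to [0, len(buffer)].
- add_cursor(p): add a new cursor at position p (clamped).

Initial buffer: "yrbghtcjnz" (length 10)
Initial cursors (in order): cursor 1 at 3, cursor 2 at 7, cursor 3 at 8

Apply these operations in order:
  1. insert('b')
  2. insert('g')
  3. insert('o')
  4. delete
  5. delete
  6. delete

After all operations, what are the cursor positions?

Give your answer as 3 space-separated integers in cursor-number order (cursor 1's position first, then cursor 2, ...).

After op 1 (insert('b')): buffer="yrbbghtcbjbnz" (len 13), cursors c1@4 c2@9 c3@11, authorship ...1....2.3..
After op 2 (insert('g')): buffer="yrbbgghtcbgjbgnz" (len 16), cursors c1@5 c2@11 c3@14, authorship ...11....22.33..
After op 3 (insert('o')): buffer="yrbbgoghtcbgojbgonz" (len 19), cursors c1@6 c2@13 c3@17, authorship ...111....222.333..
After op 4 (delete): buffer="yrbbgghtcbgjbgnz" (len 16), cursors c1@5 c2@11 c3@14, authorship ...11....22.33..
After op 5 (delete): buffer="yrbbghtcbjbnz" (len 13), cursors c1@4 c2@9 c3@11, authorship ...1....2.3..
After op 6 (delete): buffer="yrbghtcjnz" (len 10), cursors c1@3 c2@7 c3@8, authorship ..........

Answer: 3 7 8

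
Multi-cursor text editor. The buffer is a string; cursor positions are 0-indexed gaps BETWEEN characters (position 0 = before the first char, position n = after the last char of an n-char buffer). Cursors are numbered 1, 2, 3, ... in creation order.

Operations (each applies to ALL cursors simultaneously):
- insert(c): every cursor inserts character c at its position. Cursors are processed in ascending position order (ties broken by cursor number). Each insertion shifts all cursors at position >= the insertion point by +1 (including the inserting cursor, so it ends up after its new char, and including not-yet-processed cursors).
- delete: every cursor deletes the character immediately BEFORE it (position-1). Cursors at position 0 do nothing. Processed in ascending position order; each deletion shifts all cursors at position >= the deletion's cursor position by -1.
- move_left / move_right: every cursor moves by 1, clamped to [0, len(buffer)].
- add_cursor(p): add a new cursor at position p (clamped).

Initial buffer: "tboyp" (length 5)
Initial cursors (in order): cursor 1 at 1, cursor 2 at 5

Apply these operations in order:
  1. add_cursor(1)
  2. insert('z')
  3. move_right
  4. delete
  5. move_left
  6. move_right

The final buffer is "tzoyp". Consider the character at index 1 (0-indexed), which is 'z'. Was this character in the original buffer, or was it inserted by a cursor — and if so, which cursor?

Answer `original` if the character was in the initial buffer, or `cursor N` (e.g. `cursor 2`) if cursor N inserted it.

Answer: cursor 1

Derivation:
After op 1 (add_cursor(1)): buffer="tboyp" (len 5), cursors c1@1 c3@1 c2@5, authorship .....
After op 2 (insert('z')): buffer="tzzboypz" (len 8), cursors c1@3 c3@3 c2@8, authorship .13....2
After op 3 (move_right): buffer="tzzboypz" (len 8), cursors c1@4 c3@4 c2@8, authorship .13....2
After op 4 (delete): buffer="tzoyp" (len 5), cursors c1@2 c3@2 c2@5, authorship .1...
After op 5 (move_left): buffer="tzoyp" (len 5), cursors c1@1 c3@1 c2@4, authorship .1...
After op 6 (move_right): buffer="tzoyp" (len 5), cursors c1@2 c3@2 c2@5, authorship .1...
Authorship (.=original, N=cursor N): . 1 . . .
Index 1: author = 1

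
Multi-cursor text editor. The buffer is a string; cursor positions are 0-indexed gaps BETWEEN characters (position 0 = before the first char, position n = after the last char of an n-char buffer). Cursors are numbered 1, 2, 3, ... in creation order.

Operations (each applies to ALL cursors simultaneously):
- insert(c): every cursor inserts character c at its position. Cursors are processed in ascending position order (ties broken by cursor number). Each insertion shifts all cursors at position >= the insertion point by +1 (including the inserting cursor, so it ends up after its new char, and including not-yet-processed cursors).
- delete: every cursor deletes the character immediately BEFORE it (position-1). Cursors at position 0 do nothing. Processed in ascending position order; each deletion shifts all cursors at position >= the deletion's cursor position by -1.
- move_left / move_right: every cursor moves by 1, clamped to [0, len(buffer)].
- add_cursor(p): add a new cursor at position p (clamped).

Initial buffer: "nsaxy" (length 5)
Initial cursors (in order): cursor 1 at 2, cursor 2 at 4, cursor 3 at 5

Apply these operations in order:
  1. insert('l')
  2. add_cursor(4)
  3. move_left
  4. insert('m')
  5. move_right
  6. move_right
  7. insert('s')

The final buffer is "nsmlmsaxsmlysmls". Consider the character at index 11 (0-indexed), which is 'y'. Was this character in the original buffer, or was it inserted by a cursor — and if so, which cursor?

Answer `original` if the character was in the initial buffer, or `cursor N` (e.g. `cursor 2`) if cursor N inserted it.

After op 1 (insert('l')): buffer="nslaxlyl" (len 8), cursors c1@3 c2@6 c3@8, authorship ..1..2.3
After op 2 (add_cursor(4)): buffer="nslaxlyl" (len 8), cursors c1@3 c4@4 c2@6 c3@8, authorship ..1..2.3
After op 3 (move_left): buffer="nslaxlyl" (len 8), cursors c1@2 c4@3 c2@5 c3@7, authorship ..1..2.3
After op 4 (insert('m')): buffer="nsmlmaxmlyml" (len 12), cursors c1@3 c4@5 c2@8 c3@11, authorship ..114..22.33
After op 5 (move_right): buffer="nsmlmaxmlyml" (len 12), cursors c1@4 c4@6 c2@9 c3@12, authorship ..114..22.33
After op 6 (move_right): buffer="nsmlmaxmlyml" (len 12), cursors c1@5 c4@7 c2@10 c3@12, authorship ..114..22.33
After op 7 (insert('s')): buffer="nsmlmsaxsmlysmls" (len 16), cursors c1@6 c4@9 c2@13 c3@16, authorship ..1141..422.2333
Authorship (.=original, N=cursor N): . . 1 1 4 1 . . 4 2 2 . 2 3 3 3
Index 11: author = original

Answer: original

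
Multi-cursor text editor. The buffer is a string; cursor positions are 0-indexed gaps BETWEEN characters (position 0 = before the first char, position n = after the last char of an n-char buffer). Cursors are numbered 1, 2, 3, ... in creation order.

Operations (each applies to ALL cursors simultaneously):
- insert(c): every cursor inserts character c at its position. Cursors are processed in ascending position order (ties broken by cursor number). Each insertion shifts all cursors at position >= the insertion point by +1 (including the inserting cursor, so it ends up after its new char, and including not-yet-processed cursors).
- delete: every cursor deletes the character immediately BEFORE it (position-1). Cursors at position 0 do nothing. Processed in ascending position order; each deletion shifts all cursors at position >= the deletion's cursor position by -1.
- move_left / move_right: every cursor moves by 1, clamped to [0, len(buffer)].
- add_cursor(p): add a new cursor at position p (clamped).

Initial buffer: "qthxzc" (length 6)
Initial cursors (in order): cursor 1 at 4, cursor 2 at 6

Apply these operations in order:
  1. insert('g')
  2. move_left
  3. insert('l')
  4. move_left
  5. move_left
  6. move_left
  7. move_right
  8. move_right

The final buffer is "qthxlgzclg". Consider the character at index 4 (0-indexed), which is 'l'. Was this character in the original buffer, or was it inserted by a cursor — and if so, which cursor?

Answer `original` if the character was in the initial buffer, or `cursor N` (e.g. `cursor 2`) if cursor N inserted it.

Answer: cursor 1

Derivation:
After op 1 (insert('g')): buffer="qthxgzcg" (len 8), cursors c1@5 c2@8, authorship ....1..2
After op 2 (move_left): buffer="qthxgzcg" (len 8), cursors c1@4 c2@7, authorship ....1..2
After op 3 (insert('l')): buffer="qthxlgzclg" (len 10), cursors c1@5 c2@9, authorship ....11..22
After op 4 (move_left): buffer="qthxlgzclg" (len 10), cursors c1@4 c2@8, authorship ....11..22
After op 5 (move_left): buffer="qthxlgzclg" (len 10), cursors c1@3 c2@7, authorship ....11..22
After op 6 (move_left): buffer="qthxlgzclg" (len 10), cursors c1@2 c2@6, authorship ....11..22
After op 7 (move_right): buffer="qthxlgzclg" (len 10), cursors c1@3 c2@7, authorship ....11..22
After op 8 (move_right): buffer="qthxlgzclg" (len 10), cursors c1@4 c2@8, authorship ....11..22
Authorship (.=original, N=cursor N): . . . . 1 1 . . 2 2
Index 4: author = 1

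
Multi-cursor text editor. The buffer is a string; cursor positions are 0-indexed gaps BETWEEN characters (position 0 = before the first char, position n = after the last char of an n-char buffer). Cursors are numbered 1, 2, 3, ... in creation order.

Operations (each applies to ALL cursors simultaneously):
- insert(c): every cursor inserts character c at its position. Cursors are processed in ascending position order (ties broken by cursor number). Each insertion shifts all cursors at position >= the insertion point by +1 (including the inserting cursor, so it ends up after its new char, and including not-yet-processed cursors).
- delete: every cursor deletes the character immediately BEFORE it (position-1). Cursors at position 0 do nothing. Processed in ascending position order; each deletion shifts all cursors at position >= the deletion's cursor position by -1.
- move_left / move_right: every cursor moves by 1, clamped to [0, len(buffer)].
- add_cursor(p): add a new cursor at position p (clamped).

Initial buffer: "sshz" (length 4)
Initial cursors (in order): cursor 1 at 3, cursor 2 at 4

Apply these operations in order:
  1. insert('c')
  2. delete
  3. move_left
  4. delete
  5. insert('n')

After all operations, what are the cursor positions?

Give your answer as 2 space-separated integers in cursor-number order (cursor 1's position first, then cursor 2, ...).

After op 1 (insert('c')): buffer="sshczc" (len 6), cursors c1@4 c2@6, authorship ...1.2
After op 2 (delete): buffer="sshz" (len 4), cursors c1@3 c2@4, authorship ....
After op 3 (move_left): buffer="sshz" (len 4), cursors c1@2 c2@3, authorship ....
After op 4 (delete): buffer="sz" (len 2), cursors c1@1 c2@1, authorship ..
After op 5 (insert('n')): buffer="snnz" (len 4), cursors c1@3 c2@3, authorship .12.

Answer: 3 3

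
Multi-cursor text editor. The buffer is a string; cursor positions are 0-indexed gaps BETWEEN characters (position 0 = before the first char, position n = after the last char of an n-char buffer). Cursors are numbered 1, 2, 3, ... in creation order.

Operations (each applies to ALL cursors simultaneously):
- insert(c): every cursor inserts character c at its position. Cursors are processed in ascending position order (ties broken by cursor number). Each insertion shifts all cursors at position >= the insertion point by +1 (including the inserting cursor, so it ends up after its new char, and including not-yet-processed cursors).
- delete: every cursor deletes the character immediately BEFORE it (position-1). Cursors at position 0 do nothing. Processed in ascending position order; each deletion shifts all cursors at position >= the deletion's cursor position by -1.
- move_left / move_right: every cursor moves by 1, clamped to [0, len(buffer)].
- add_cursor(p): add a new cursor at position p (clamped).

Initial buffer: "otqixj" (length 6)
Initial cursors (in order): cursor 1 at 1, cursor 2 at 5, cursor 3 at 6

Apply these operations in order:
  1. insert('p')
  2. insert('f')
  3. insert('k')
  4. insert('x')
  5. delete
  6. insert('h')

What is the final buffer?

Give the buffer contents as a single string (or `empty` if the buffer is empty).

After op 1 (insert('p')): buffer="optqixpjp" (len 9), cursors c1@2 c2@7 c3@9, authorship .1....2.3
After op 2 (insert('f')): buffer="opftqixpfjpf" (len 12), cursors c1@3 c2@9 c3@12, authorship .11....22.33
After op 3 (insert('k')): buffer="opfktqixpfkjpfk" (len 15), cursors c1@4 c2@11 c3@15, authorship .111....222.333
After op 4 (insert('x')): buffer="opfkxtqixpfkxjpfkx" (len 18), cursors c1@5 c2@13 c3@18, authorship .1111....2222.3333
After op 5 (delete): buffer="opfktqixpfkjpfk" (len 15), cursors c1@4 c2@11 c3@15, authorship .111....222.333
After op 6 (insert('h')): buffer="opfkhtqixpfkhjpfkh" (len 18), cursors c1@5 c2@13 c3@18, authorship .1111....2222.3333

Answer: opfkhtqixpfkhjpfkh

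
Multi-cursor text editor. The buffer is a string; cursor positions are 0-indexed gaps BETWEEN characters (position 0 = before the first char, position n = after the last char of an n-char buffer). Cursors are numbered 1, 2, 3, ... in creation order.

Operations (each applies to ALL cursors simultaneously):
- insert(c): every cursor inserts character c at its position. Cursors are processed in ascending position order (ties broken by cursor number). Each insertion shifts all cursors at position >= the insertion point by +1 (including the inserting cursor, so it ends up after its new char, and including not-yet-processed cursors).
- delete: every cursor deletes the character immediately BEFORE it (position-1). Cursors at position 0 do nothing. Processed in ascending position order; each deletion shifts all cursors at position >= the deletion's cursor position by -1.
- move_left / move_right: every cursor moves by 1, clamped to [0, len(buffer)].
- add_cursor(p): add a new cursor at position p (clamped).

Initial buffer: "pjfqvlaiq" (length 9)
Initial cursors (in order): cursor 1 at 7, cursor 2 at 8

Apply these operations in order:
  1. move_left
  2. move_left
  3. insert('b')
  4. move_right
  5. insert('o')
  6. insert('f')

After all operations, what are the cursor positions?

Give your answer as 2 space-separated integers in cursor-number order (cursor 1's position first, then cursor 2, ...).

After op 1 (move_left): buffer="pjfqvlaiq" (len 9), cursors c1@6 c2@7, authorship .........
After op 2 (move_left): buffer="pjfqvlaiq" (len 9), cursors c1@5 c2@6, authorship .........
After op 3 (insert('b')): buffer="pjfqvblbaiq" (len 11), cursors c1@6 c2@8, authorship .....1.2...
After op 4 (move_right): buffer="pjfqvblbaiq" (len 11), cursors c1@7 c2@9, authorship .....1.2...
After op 5 (insert('o')): buffer="pjfqvblobaoiq" (len 13), cursors c1@8 c2@11, authorship .....1.12.2..
After op 6 (insert('f')): buffer="pjfqvblofbaofiq" (len 15), cursors c1@9 c2@13, authorship .....1.112.22..

Answer: 9 13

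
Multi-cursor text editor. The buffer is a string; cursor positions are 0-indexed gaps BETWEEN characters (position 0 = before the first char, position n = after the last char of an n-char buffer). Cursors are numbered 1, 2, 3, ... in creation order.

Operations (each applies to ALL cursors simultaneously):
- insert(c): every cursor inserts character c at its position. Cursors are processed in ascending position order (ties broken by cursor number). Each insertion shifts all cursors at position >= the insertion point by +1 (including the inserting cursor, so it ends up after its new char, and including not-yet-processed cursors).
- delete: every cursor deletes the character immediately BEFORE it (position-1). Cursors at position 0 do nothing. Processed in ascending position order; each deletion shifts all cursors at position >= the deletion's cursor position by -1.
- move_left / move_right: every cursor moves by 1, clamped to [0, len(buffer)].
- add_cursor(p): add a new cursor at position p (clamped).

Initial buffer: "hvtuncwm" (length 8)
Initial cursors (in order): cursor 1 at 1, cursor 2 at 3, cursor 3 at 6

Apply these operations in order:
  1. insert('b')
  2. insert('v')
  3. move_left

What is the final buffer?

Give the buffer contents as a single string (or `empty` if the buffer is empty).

Answer: hbvvtbvuncbvwm

Derivation:
After op 1 (insert('b')): buffer="hbvtbuncbwm" (len 11), cursors c1@2 c2@5 c3@9, authorship .1..2...3..
After op 2 (insert('v')): buffer="hbvvtbvuncbvwm" (len 14), cursors c1@3 c2@7 c3@12, authorship .11..22...33..
After op 3 (move_left): buffer="hbvvtbvuncbvwm" (len 14), cursors c1@2 c2@6 c3@11, authorship .11..22...33..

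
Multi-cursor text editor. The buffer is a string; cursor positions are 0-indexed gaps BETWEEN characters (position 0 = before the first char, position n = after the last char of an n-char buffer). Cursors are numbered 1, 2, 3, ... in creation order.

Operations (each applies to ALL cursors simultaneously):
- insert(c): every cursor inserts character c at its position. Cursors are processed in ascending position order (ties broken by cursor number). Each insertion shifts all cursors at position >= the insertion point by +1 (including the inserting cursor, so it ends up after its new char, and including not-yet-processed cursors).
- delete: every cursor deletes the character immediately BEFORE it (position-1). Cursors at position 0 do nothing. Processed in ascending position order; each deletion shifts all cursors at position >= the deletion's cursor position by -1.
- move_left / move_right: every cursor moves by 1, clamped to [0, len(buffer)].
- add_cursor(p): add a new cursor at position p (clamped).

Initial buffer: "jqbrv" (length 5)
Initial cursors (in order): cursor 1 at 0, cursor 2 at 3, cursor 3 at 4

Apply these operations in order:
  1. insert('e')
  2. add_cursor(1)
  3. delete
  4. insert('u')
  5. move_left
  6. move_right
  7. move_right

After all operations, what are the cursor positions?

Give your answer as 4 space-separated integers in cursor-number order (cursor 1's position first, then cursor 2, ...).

Answer: 3 7 9 3

Derivation:
After op 1 (insert('e')): buffer="ejqberev" (len 8), cursors c1@1 c2@5 c3@7, authorship 1...2.3.
After op 2 (add_cursor(1)): buffer="ejqberev" (len 8), cursors c1@1 c4@1 c2@5 c3@7, authorship 1...2.3.
After op 3 (delete): buffer="jqbrv" (len 5), cursors c1@0 c4@0 c2@3 c3@4, authorship .....
After op 4 (insert('u')): buffer="uujqburuv" (len 9), cursors c1@2 c4@2 c2@6 c3@8, authorship 14...2.3.
After op 5 (move_left): buffer="uujqburuv" (len 9), cursors c1@1 c4@1 c2@5 c3@7, authorship 14...2.3.
After op 6 (move_right): buffer="uujqburuv" (len 9), cursors c1@2 c4@2 c2@6 c3@8, authorship 14...2.3.
After op 7 (move_right): buffer="uujqburuv" (len 9), cursors c1@3 c4@3 c2@7 c3@9, authorship 14...2.3.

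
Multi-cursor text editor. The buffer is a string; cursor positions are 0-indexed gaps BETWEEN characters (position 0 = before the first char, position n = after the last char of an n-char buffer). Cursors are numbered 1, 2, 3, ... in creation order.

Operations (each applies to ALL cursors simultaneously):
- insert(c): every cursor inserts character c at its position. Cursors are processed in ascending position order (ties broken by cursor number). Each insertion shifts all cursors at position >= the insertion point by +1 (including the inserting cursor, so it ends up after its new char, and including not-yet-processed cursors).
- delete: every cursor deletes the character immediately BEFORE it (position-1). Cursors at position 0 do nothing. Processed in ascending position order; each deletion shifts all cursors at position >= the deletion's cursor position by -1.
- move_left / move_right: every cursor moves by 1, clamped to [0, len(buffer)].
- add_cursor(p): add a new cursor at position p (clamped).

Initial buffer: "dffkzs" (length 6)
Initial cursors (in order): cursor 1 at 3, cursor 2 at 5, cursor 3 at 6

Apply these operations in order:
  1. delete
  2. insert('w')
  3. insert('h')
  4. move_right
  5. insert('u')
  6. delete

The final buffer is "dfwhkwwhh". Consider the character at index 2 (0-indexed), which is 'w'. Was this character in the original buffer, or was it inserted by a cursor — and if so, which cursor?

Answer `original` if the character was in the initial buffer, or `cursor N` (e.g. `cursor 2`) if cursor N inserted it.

Answer: cursor 1

Derivation:
After op 1 (delete): buffer="dfk" (len 3), cursors c1@2 c2@3 c3@3, authorship ...
After op 2 (insert('w')): buffer="dfwkww" (len 6), cursors c1@3 c2@6 c3@6, authorship ..1.23
After op 3 (insert('h')): buffer="dfwhkwwhh" (len 9), cursors c1@4 c2@9 c3@9, authorship ..11.2323
After op 4 (move_right): buffer="dfwhkwwhh" (len 9), cursors c1@5 c2@9 c3@9, authorship ..11.2323
After op 5 (insert('u')): buffer="dfwhkuwwhhuu" (len 12), cursors c1@6 c2@12 c3@12, authorship ..11.1232323
After op 6 (delete): buffer="dfwhkwwhh" (len 9), cursors c1@5 c2@9 c3@9, authorship ..11.2323
Authorship (.=original, N=cursor N): . . 1 1 . 2 3 2 3
Index 2: author = 1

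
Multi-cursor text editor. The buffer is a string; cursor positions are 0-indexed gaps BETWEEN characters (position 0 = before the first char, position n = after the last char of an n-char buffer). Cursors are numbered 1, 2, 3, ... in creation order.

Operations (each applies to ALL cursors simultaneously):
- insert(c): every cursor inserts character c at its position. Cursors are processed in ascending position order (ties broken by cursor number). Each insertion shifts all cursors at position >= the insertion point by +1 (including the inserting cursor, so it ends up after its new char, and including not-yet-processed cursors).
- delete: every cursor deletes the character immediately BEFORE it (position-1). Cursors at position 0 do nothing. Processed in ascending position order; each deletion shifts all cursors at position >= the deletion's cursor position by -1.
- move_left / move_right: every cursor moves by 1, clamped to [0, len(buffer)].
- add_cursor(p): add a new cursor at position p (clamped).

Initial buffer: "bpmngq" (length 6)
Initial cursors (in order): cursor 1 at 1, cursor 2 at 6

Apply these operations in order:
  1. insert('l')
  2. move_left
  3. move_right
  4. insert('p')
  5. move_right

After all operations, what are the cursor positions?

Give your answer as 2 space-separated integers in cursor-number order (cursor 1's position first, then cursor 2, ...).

Answer: 4 10

Derivation:
After op 1 (insert('l')): buffer="blpmngql" (len 8), cursors c1@2 c2@8, authorship .1.....2
After op 2 (move_left): buffer="blpmngql" (len 8), cursors c1@1 c2@7, authorship .1.....2
After op 3 (move_right): buffer="blpmngql" (len 8), cursors c1@2 c2@8, authorship .1.....2
After op 4 (insert('p')): buffer="blppmngqlp" (len 10), cursors c1@3 c2@10, authorship .11.....22
After op 5 (move_right): buffer="blppmngqlp" (len 10), cursors c1@4 c2@10, authorship .11.....22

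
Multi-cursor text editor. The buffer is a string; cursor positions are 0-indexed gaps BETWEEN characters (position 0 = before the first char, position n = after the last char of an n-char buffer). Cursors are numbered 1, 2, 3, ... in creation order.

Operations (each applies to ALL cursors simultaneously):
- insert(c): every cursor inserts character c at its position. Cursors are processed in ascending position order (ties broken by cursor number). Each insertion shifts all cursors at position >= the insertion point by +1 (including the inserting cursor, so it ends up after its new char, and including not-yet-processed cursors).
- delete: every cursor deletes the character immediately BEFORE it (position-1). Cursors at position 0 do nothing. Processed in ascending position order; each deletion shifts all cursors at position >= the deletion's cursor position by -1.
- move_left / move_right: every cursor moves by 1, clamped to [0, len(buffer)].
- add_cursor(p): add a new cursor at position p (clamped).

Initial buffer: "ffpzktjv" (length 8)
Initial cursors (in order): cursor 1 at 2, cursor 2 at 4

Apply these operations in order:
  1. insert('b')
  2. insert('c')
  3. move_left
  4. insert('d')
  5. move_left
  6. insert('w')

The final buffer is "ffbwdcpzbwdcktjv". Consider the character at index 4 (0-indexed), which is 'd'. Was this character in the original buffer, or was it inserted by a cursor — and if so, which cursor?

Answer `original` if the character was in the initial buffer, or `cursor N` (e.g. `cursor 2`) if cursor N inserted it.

Answer: cursor 1

Derivation:
After op 1 (insert('b')): buffer="ffbpzbktjv" (len 10), cursors c1@3 c2@6, authorship ..1..2....
After op 2 (insert('c')): buffer="ffbcpzbcktjv" (len 12), cursors c1@4 c2@8, authorship ..11..22....
After op 3 (move_left): buffer="ffbcpzbcktjv" (len 12), cursors c1@3 c2@7, authorship ..11..22....
After op 4 (insert('d')): buffer="ffbdcpzbdcktjv" (len 14), cursors c1@4 c2@9, authorship ..111..222....
After op 5 (move_left): buffer="ffbdcpzbdcktjv" (len 14), cursors c1@3 c2@8, authorship ..111..222....
After op 6 (insert('w')): buffer="ffbwdcpzbwdcktjv" (len 16), cursors c1@4 c2@10, authorship ..1111..2222....
Authorship (.=original, N=cursor N): . . 1 1 1 1 . . 2 2 2 2 . . . .
Index 4: author = 1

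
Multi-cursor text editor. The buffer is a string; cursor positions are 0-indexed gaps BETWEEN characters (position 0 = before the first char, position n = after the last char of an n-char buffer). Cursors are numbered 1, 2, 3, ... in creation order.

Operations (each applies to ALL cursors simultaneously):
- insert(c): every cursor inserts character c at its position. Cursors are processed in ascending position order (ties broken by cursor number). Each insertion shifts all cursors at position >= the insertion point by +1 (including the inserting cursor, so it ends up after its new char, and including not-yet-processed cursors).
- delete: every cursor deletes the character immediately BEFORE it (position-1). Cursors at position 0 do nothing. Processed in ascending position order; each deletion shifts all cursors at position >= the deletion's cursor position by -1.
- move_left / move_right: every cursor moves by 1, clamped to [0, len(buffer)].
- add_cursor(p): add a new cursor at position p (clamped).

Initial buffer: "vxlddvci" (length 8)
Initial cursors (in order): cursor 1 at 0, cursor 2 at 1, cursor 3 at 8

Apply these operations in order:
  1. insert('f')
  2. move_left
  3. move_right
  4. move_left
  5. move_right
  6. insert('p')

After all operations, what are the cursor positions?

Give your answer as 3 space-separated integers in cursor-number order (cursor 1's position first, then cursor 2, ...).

After op 1 (insert('f')): buffer="fvfxlddvcif" (len 11), cursors c1@1 c2@3 c3@11, authorship 1.2.......3
After op 2 (move_left): buffer="fvfxlddvcif" (len 11), cursors c1@0 c2@2 c3@10, authorship 1.2.......3
After op 3 (move_right): buffer="fvfxlddvcif" (len 11), cursors c1@1 c2@3 c3@11, authorship 1.2.......3
After op 4 (move_left): buffer="fvfxlddvcif" (len 11), cursors c1@0 c2@2 c3@10, authorship 1.2.......3
After op 5 (move_right): buffer="fvfxlddvcif" (len 11), cursors c1@1 c2@3 c3@11, authorship 1.2.......3
After op 6 (insert('p')): buffer="fpvfpxlddvcifp" (len 14), cursors c1@2 c2@5 c3@14, authorship 11.22.......33

Answer: 2 5 14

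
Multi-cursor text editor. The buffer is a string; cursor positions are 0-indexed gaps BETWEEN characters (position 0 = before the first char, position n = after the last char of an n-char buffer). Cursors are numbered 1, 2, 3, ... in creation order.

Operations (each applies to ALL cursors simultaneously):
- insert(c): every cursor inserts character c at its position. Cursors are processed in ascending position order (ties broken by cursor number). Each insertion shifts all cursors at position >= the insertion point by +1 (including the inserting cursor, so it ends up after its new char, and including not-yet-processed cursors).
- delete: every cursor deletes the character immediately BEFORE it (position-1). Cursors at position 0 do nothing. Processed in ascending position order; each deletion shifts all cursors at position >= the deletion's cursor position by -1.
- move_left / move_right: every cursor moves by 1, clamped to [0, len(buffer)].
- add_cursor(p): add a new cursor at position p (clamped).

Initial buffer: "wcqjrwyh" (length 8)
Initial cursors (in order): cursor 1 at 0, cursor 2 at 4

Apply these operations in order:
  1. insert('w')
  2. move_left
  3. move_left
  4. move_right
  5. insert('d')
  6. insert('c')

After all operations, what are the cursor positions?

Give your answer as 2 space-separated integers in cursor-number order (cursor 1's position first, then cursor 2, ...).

Answer: 3 9

Derivation:
After op 1 (insert('w')): buffer="wwcqjwrwyh" (len 10), cursors c1@1 c2@6, authorship 1....2....
After op 2 (move_left): buffer="wwcqjwrwyh" (len 10), cursors c1@0 c2@5, authorship 1....2....
After op 3 (move_left): buffer="wwcqjwrwyh" (len 10), cursors c1@0 c2@4, authorship 1....2....
After op 4 (move_right): buffer="wwcqjwrwyh" (len 10), cursors c1@1 c2@5, authorship 1....2....
After op 5 (insert('d')): buffer="wdwcqjdwrwyh" (len 12), cursors c1@2 c2@7, authorship 11....22....
After op 6 (insert('c')): buffer="wdcwcqjdcwrwyh" (len 14), cursors c1@3 c2@9, authorship 111....222....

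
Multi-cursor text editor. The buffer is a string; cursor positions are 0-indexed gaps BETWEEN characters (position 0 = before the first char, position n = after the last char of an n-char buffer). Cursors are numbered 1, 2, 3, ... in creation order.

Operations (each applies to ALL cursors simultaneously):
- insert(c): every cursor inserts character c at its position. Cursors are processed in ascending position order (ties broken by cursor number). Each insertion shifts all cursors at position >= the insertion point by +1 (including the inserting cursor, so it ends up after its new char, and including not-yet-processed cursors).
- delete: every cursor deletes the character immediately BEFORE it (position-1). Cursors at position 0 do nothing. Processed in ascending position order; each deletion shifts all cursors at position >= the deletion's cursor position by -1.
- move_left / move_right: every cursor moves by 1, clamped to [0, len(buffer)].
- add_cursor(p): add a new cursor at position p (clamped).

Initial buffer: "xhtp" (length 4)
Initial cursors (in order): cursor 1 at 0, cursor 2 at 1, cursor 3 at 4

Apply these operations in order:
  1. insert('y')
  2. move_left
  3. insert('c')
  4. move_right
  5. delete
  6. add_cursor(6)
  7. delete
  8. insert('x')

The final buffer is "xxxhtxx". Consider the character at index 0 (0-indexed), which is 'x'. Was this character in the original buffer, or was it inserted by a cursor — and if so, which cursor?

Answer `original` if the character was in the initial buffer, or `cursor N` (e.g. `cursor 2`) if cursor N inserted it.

Answer: cursor 1

Derivation:
After op 1 (insert('y')): buffer="yxyhtpy" (len 7), cursors c1@1 c2@3 c3@7, authorship 1.2...3
After op 2 (move_left): buffer="yxyhtpy" (len 7), cursors c1@0 c2@2 c3@6, authorship 1.2...3
After op 3 (insert('c')): buffer="cyxcyhtpcy" (len 10), cursors c1@1 c2@4 c3@9, authorship 11.22...33
After op 4 (move_right): buffer="cyxcyhtpcy" (len 10), cursors c1@2 c2@5 c3@10, authorship 11.22...33
After op 5 (delete): buffer="cxchtpc" (len 7), cursors c1@1 c2@3 c3@7, authorship 1.2...3
After op 6 (add_cursor(6)): buffer="cxchtpc" (len 7), cursors c1@1 c2@3 c4@6 c3@7, authorship 1.2...3
After op 7 (delete): buffer="xht" (len 3), cursors c1@0 c2@1 c3@3 c4@3, authorship ...
After op 8 (insert('x')): buffer="xxxhtxx" (len 7), cursors c1@1 c2@3 c3@7 c4@7, authorship 1.2..34
Authorship (.=original, N=cursor N): 1 . 2 . . 3 4
Index 0: author = 1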